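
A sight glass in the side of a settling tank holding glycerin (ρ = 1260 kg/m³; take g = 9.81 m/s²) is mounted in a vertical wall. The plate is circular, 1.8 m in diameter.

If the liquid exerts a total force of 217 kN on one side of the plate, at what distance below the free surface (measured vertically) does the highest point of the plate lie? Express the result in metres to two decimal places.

d_top ≈ 6.00 m

γ = ρg = 1260 × 9.81 / 1000 = 12.3606 kN/m³.
A = π(0.9)² = 2.54469 m².
From F = γ·h_c·A, the centroid depth is h_c = 217/(12.3606 × 2.54469) = 6.89899 m.
The centroid is at the centre, 0.9 m below the top of the plate, so the highest point sits at h_top = 6.89899 − 0.9 = 5.99899 m below the surface.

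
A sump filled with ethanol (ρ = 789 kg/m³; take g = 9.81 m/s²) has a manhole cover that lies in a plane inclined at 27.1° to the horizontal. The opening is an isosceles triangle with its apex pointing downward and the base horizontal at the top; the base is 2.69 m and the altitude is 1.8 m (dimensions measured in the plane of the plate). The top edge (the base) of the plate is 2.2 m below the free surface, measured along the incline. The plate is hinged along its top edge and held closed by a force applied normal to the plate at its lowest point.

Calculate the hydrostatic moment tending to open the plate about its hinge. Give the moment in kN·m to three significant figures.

γ = ρg = 789 × 9.81 / 1000 = 7.74009 kN/m³.
Let θ = 27.1° be the plate's angle to the horizontal; measure y along the incline from where the plane meets the free surface. Vertical depth h = y·sinθ with sinθ = 0.455545.
With the apex down, the centroid sits h/3 = 1.8/3 = 0.6 m below the base (the top edge), so y_c = 2.2 + 0.6 = 2.8 m and h_c = 2.8 × 0.455545 = 1.27553 m.
A = ½ × 2.69 × 1.8 = 2.421 m².
Resultant F = γ·h_c·A = 7.74009 × 1.27553 × 2.421 = 23.9018 kN.
I_c = b·h³/36 = 2.69 × 1.8³/36 = 0.43578 m⁴.
Centre of pressure: y_p = y_c + I_c/(y_c·A) = 2.8 + 0.43578/(2.8 × 2.421) = 2.8 + 0.0642857 = 2.86429 m along the plane.
The resultant acts 0.6 + 0.0642857 = 0.664286 m (along the plate) below the hinge at the top edge, so the moment about the hinge is M = F × 0.664286 = 23.9018 × 0.664286 = 15.8776 kN·m.

M ≈ 15.9 kN·m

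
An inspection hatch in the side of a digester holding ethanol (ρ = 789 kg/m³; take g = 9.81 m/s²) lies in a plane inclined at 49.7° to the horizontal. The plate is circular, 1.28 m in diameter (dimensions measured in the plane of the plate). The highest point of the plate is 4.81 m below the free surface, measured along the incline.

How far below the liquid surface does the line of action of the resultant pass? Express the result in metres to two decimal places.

h_p = 4.17 m

γ = ρg = 789 × 9.81 / 1000 = 7.74009 kN/m³.
Let θ = 49.7° be the plate's angle to the horizontal; measure y along the incline from where the plane meets the free surface. Vertical depth h = y·sinθ with sinθ = 0.762668.
The centroid is at the centre, 0.64 m below the top of the plate, so y_c = 4.81 + 0.64 = 5.45 m and h_c = 5.45 × 0.762668 = 4.15654 m.
A = π(0.64)² = 1.2868 m².
Resultant F = γ·h_c·A = 7.74009 × 4.15654 × 1.2868 = 41.3989 kN.
I_c = πr⁴/4 = π × 0.64⁴/4 = 0.131768 m⁴.
Centre of pressure: y_p = y_c + I_c/(y_c·A) = 5.45 + 0.131768/(5.45 × 1.2868) = 5.45 + 0.0187889 = 5.46879 m along the plane.
Vertically, h_p = y_p·sinθ = 5.46879 × 0.762668 = 4.17087 m.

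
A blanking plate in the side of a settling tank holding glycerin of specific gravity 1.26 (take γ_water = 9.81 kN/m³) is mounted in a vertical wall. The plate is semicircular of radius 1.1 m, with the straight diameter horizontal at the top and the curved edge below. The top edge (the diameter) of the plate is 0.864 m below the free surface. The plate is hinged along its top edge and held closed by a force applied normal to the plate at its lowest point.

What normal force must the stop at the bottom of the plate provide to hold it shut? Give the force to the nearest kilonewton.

P ≈ 15 kN

γ = 1.26 × 9.81 = 12.3606 kN/m³.
The centroid of a semicircle lies 4r/(3π) = 0.466854 m from the diameter, here below the top edge, so the centroid depth is h_c = 0.864 + 0.466854 = 1.33085 m.
A = πr²/2 = π × 1.1²/2 = 1.90066 m².
Resultant F = γ·h_c·A = 12.3606 × 1.33085 × 1.90066 = 31.2661 kN.
I_c = (π/8 − 8/(9π))·r⁴ = 0.109757 × 1.1⁴ = 0.160695 m⁴.
Centre of pressure: y_p = y_c + I_c/(y_c·A) = 1.33085 + 0.160695/(1.33085 × 1.90066) = 1.33085 + 0.0635285 = 1.39438 m along the plane.
The resultant acts 0.466854 + 0.0635285 = 0.530382 m (along the plate) below the hinge at the top edge, so the moment about the hinge is M = F × 0.530382 = 31.2661 × 0.530382 = 16.583 kN·m.
A normal force at the bottom, 1.1 m from the hinge, must supply this moment: P = 16.583/1.1 = 15.0755 kN.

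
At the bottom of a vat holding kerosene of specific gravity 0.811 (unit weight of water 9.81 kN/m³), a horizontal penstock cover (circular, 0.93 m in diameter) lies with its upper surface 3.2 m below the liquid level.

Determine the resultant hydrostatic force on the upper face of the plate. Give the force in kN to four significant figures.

F ≈ 17.29 kN

γ = 0.811 × 9.81 = 7.95591 kN/m³.
The plate is horizontal, so pressure is uniform at p = γ·h = 7.95591 × 3.2 = 25.4589 kN/m².
A = π(0.465)² = 0.679291 m².
F = p·A = 25.4589 × 0.679291 = 17.294 kN.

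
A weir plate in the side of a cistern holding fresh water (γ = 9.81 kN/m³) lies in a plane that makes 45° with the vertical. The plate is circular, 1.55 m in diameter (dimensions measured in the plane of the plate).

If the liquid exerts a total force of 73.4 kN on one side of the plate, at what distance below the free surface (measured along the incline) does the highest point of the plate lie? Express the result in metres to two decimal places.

y_top ≈ 4.83 m

γ = 9.81 kN/m³.
A = π(0.775)² = 1.88692 m².
From F = γ·h_c·A, the centroid depth is h_c = 73.4/(9.81 × 1.88692) = 3.96528 m.
The plate makes 45° with the vertical, i.e. θ = 90° − 45° = 45° to the horizontal. Measuring y along the incline from the free-surface line, vertical depth h = y·sinθ with sinθ = 0.707107.
Along the incline, y_c = h_c/sinθ = 3.96528/0.707107 = 5.60775 m.
The centroid is at the centre, 0.775 m below the top of the plate, so the highest point sits at y_top = 5.60775 − 0.775 = 4.83275 m along the incline.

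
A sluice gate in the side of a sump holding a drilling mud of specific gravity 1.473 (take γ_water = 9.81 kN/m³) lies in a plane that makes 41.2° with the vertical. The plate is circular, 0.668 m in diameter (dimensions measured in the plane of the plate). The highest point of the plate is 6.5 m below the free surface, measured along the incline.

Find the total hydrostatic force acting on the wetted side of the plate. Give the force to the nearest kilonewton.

F ≈ 26 kN

γ = 1.473 × 9.81 = 14.45013 kN/m³.
The plate makes 41.2° with the vertical, i.e. θ = 90° − 41.2° = 48.8° to the horizontal. Measuring y along the incline from the free-surface line, vertical depth h = y·sinθ with sinθ = 0.752415.
The centroid is at the centre, 0.334 m below the top of the plate, so y_c = 6.5 + 0.334 = 6.834 m and h_c = 6.834 × 0.752415 = 5.142 m.
A = π(0.334)² = 0.350464 m².
Resultant F = γ·h_c·A = 14.45013 × 5.142 × 0.350464 = 26.0404 kN.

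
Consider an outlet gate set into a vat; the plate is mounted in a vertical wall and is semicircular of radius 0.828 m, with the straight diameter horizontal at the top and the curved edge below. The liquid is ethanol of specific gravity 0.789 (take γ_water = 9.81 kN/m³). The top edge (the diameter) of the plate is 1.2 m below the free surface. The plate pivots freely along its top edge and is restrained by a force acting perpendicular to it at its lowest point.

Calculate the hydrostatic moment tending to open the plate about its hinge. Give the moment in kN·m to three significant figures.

γ = 0.789 × 9.81 = 7.74009 kN/m³.
The centroid of a semicircle lies 4r/(3π) = 0.351414 m from the diameter, here below the top edge, so the centroid depth is h_c = 1.2 + 0.351414 = 1.55141 m.
A = πr²/2 = π × 0.828²/2 = 1.07691 m².
Resultant F = γ·h_c·A = 7.74009 × 1.55141 × 1.07691 = 12.9316 kN.
I_c = (π/8 − 8/(9π))·r⁴ = 0.109757 × 0.828⁴ = 0.0515886 m⁴.
Centre of pressure: y_p = y_c + I_c/(y_c·A) = 1.55141 + 0.0515886/(1.55141 × 1.07691) = 1.55141 + 0.0308779 = 1.58229 m along the plane.
The resultant acts 0.351414 + 0.0308779 = 0.382292 m (along the plate) below the hinge at the top edge, so the moment about the hinge is M = F × 0.382292 = 12.9316 × 0.382292 = 4.94365 kN·m.

M ≈ 4.94 kN·m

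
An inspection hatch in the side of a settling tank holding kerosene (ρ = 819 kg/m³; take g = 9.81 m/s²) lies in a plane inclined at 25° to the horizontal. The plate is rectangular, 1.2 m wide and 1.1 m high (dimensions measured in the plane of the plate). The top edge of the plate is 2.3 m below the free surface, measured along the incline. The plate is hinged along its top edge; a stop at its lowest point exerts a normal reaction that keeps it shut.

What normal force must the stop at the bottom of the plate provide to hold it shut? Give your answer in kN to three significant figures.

γ = ρg = 819 × 9.81 / 1000 = 8.03439 kN/m³.
Let θ = 25° be the plate's angle to the horizontal; measure y along the incline from where the plane meets the free surface. Vertical depth h = y·sinθ with sinθ = 0.422618.
The centroid lies 1.1/2 = 0.55 m below the top edge, so y_c = 2.3 + 0.55 = 2.85 m and h_c = 2.85 × 0.422618 = 1.20446 m.
A = 1.2 × 1.1 = 1.32 m².
Resultant F = γ·h_c·A = 8.03439 × 1.20446 × 1.32 = 12.7738 kN.
I_c = b·h³/12 = 1.2 × 1.1³/12 = 0.1331 m⁴.
Centre of pressure: y_p = y_c + I_c/(y_c·A) = 2.85 + 0.1331/(2.85 × 1.32) = 2.85 + 0.0353801 = 2.88538 m along the plane.
The resultant acts 0.55 + 0.0353801 = 0.58538 m (along the plate) below the hinge at the top edge, so the moment about the hinge is M = F × 0.58538 = 12.7738 × 0.58538 = 7.47753 kN·m.
A normal force at the bottom, 1.1 m from the hinge, must supply this moment: P = 7.47753/1.1 = 6.79775 kN.

P ≈ 6.80 kN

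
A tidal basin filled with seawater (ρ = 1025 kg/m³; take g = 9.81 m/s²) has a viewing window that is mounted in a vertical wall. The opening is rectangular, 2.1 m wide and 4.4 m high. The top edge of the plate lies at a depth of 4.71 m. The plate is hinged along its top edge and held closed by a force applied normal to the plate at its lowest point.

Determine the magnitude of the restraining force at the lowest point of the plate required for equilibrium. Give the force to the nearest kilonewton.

γ = ρg = 1025 × 9.81 / 1000 = 10.05525 kN/m³.
The centroid lies 4.4/2 = 2.2 m below the top edge, so the centroid depth is h_c = 4.71 + 2.2 = 6.91 m.
A = 2.1 × 4.4 = 9.24 m².
Resultant F = γ·h_c·A = 10.05525 × 6.91 × 9.24 = 642.012 kN.
I_c = b·h³/12 = 2.1 × 4.4³/12 = 14.9072 m⁴.
Centre of pressure: y_p = y_c + I_c/(y_c·A) = 6.91 + 14.9072/(6.91 × 9.24) = 6.91 + 0.233478 = 7.14348 m along the plane.
The resultant acts 2.2 + 0.233478 = 2.43348 m (along the plate) below the hinge at the top edge, so the moment about the hinge is M = F × 2.43348 = 642.012 × 2.43348 = 1562.32 kN·m.
A normal force at the bottom, 4.4 m from the hinge, must supply this moment: P = 1562.32/4.4 = 355.073 kN.

P ≈ 355 kN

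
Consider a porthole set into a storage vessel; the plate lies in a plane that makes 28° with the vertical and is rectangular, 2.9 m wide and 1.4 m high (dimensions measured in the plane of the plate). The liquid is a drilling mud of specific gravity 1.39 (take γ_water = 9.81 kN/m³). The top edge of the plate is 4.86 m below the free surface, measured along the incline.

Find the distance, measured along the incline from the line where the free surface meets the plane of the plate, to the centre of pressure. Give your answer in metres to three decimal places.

y_p = 5.589 m

γ = 1.39 × 9.81 = 13.6359 kN/m³.
The plate makes 28° with the vertical, i.e. θ = 90° − 28° = 62° to the horizontal. Measuring y along the incline from the free-surface line, vertical depth h = y·sinθ with sinθ = 0.882948.
The centroid lies 1.4/2 = 0.7 m below the top edge, so y_c = 4.86 + 0.7 = 5.56 m and h_c = 5.56 × 0.882948 = 4.90919 m.
A = 2.9 × 1.4 = 4.06 m².
Resultant F = γ·h_c·A = 13.6359 × 4.90919 × 4.06 = 271.781 kN.
I_c = b·h³/12 = 2.9 × 1.4³/12 = 0.663133 m⁴.
Centre of pressure: y_p = y_c + I_c/(y_c·A) = 5.56 + 0.663133/(5.56 × 4.06) = 5.56 + 0.0293765 = 5.58938 m along the plane.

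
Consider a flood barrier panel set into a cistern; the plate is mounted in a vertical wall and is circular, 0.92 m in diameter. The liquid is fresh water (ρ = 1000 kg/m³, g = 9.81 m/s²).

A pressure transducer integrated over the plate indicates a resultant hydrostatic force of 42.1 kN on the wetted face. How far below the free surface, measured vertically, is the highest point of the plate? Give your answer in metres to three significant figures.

d_top ≈ 6.00 m

γ = ρg = 1000 × 9.81 = 9810 N/m³ = 9.81 kN/m³.
A = π(0.46)² = 0.664761 m².
From F = γ·h_c·A, the centroid depth is h_c = 42.1/(9.81 × 0.664761) = 6.45576 m.
The centroid is at the centre, 0.46 m below the top of the plate, so the highest point sits at h_top = 6.45576 − 0.46 = 5.99576 m below the surface.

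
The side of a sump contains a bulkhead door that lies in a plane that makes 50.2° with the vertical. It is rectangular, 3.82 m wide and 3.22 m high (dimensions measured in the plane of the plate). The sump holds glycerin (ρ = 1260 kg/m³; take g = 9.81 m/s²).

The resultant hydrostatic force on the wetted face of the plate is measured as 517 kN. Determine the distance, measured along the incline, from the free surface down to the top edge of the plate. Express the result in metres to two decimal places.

γ = ρg = 1260 × 9.81 / 1000 = 12.3606 kN/m³.
A = 3.82 × 3.22 = 12.3004 m².
From F = γ·h_c·A, the centroid depth is h_c = 517/(12.3606 × 12.3004) = 3.40041 m.
The plate makes 50.2° with the vertical, i.e. θ = 90° − 50.2° = 39.8° to the horizontal. Measuring y along the incline from the free-surface line, vertical depth h = y·sinθ with sinθ = 0.640110.
Along the incline, y_c = h_c/sinθ = 3.40041/0.640110 = 5.31223 m.
The centroid lies 3.22/2 = 1.61 m below the top edge, so the top edge sits at y_top = 5.31223 − 1.61 = 3.70223 m along the incline.

y_top ≈ 3.70 m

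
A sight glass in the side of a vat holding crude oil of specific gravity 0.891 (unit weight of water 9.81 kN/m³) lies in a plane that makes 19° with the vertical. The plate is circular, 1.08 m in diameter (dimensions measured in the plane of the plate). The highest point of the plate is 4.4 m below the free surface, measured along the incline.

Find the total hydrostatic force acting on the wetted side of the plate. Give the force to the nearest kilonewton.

γ = 0.891 × 9.81 = 8.74071 kN/m³.
The plate makes 19° with the vertical, i.e. θ = 90° − 19° = 71° to the horizontal. Measuring y along the incline from the free-surface line, vertical depth h = y·sinθ with sinθ = 0.945519.
The centroid is at the centre, 0.54 m below the top of the plate, so y_c = 4.4 + 0.54 = 4.94 m and h_c = 4.94 × 0.945519 = 4.67086 m.
A = π(0.54)² = 0.916088 m².
Resultant F = γ·h_c·A = 8.74071 × 4.67086 × 0.916088 = 37.4008 kN.

F ≈ 37 kN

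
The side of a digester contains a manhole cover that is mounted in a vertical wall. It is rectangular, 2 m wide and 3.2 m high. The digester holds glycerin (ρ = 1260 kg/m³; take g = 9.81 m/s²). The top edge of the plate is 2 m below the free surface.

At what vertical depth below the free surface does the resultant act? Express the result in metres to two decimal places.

h_p = 3.84 m

γ = ρg = 1260 × 9.81 / 1000 = 12.3606 kN/m³.
The centroid lies 3.2/2 = 1.6 m below the top edge, so the centroid depth is h_c = 2 + 1.6 = 3.6 m.
A = 2 × 3.2 = 6.4 m².
Resultant F = γ·h_c·A = 12.3606 × 3.6 × 6.4 = 284.788 kN.
I_c = b·h³/12 = 2 × 3.2³/12 = 5.46133 m⁴.
Centre of pressure: y_p = y_c + I_c/(y_c·A) = 3.6 + 5.46133/(3.6 × 6.4) = 3.6 + 0.237037 = 3.83704 m along the plane.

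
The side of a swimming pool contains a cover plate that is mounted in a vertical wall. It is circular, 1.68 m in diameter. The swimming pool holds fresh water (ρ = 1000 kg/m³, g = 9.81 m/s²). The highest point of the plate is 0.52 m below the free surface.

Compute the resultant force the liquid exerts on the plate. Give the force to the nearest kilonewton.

γ = ρg = 1000 × 9.81 = 9810 N/m³ = 9.81 kN/m³.
The centroid is at the centre, 0.84 m below the top of the plate, so the centroid depth is h_c = 0.52 + 0.84 = 1.36 m.
A = π(0.84)² = 2.21671 m².
Resultant F = γ·h_c·A = 9.81 × 1.36 × 2.21671 = 29.5745 kN.

F ≈ 30 kN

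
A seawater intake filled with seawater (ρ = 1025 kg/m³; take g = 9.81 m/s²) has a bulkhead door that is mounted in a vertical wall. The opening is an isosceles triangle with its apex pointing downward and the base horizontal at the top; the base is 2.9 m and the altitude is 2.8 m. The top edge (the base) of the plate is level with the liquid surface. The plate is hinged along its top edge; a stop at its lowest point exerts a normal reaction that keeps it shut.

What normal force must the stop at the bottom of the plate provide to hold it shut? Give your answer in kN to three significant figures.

P ≈ 19.1 kN

γ = ρg = 1025 × 9.81 / 1000 = 10.05525 kN/m³.
With the apex down, the centroid sits h/3 = 2.8/3 = 0.933333 m below the base (the top edge), so the centroid depth is h_c = 0.933333 m.
A = ½ × 2.9 × 2.8 = 4.06 m².
Resultant F = γ·h_c·A = 10.05525 × 0.933333 × 4.06 = 38.1027 kN.
I_c = b·h³/36 = 2.9 × 2.8³/36 = 1.76836 m⁴.
Centre of pressure: y_p = y_c + I_c/(y_c·A) = 0.933333 + 1.76836/(0.933333 × 4.06) = 0.933333 + 0.466668 = 1.4 m along the plane.
The resultant acts 0.933333 + 0.466668 = 1.4 m (along the plate) below the hinge at the top edge, so the moment about the hinge is M = F × 1.4 = 38.1027 × 1.4 = 53.3438 kN·m.
A normal force at the bottom, 2.8 m from the hinge, must supply this moment: P = 53.3438/2.8 = 19.0514 kN.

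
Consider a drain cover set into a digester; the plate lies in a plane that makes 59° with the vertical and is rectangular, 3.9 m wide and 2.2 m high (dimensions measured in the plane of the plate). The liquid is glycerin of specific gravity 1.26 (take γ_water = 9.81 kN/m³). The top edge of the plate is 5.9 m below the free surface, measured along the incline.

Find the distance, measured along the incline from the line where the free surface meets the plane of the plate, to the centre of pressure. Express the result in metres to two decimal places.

γ = 1.26 × 9.81 = 12.3606 kN/m³.
The plate makes 59° with the vertical, i.e. θ = 90° − 59° = 31° to the horizontal. Measuring y along the incline from the free-surface line, vertical depth h = y·sinθ with sinθ = 0.515038.
The centroid lies 2.2/2 = 1.1 m below the top edge, so y_c = 5.9 + 1.1 = 7 m and h_c = 7 × 0.515038 = 3.60527 m.
A = 3.9 × 2.2 = 8.58 m².
Resultant F = γ·h_c·A = 12.3606 × 3.60527 × 8.58 = 382.353 kN.
I_c = b·h³/12 = 3.9 × 2.2³/12 = 3.4606 m⁴.
Centre of pressure: y_p = y_c + I_c/(y_c·A) = 7 + 3.4606/(7 × 8.58) = 7 + 0.057619 = 7.05762 m along the plane.

y_p = 7.06 m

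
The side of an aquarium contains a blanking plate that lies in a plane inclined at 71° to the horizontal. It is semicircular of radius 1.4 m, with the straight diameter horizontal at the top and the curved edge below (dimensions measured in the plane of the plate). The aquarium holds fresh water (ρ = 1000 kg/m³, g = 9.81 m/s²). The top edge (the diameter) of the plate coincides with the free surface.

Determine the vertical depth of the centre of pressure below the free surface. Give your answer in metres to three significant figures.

γ = ρg = 1000 × 9.81 = 9810 N/m³ = 9.81 kN/m³.
Let θ = 71° be the plate's angle to the horizontal; measure y along the incline from where the plane meets the free surface. Vertical depth h = y·sinθ with sinθ = 0.945519.
The centroid of a semicircle lies 4r/(3π) = 0.594178 m from the diameter, here below the top edge, so y_c = 0.594178 m and h_c = 0.594178 × 0.945519 = 0.561807 m.
A = πr²/2 = π × 1.4²/2 = 3.07876 m².
Resultant F = γ·h_c·A = 9.81 × 0.561807 × 3.07876 = 16.9681 kN.
I_c = (π/8 − 8/(9π))·r⁴ = 0.109757 × 1.4⁴ = 0.421642 m⁴.
Centre of pressure: y_p = y_c + I_c/(y_c·A) = 0.594178 + 0.421642/(0.594178 × 3.07876) = 0.594178 + 0.23049 = 0.824668 m along the plane.
Vertically, h_p = y_p·sinθ = 0.824668 × 0.945519 = 0.779739 m.

h_p = 0.780 m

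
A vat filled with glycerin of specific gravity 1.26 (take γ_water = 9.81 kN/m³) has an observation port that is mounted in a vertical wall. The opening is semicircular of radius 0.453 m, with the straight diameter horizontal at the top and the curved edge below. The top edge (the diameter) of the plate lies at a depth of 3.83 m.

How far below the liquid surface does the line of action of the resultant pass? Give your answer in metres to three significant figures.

γ = 1.26 × 9.81 = 12.3606 kN/m³.
The centroid of a semicircle lies 4r/(3π) = 0.192259 m from the diameter, here below the top edge, so the centroid depth is h_c = 3.83 + 0.192259 = 4.02226 m.
A = πr²/2 = π × 0.453²/2 = 0.322342 m².
Resultant F = γ·h_c·A = 12.3606 × 4.02226 × 0.322342 = 16.0261 kN.
I_c = (π/8 − 8/(9π))·r⁴ = 0.109757 × 0.453⁴ = 0.00462195 m⁴.
Centre of pressure: y_p = y_c + I_c/(y_c·A) = 4.02226 + 0.00462195/(4.02226 × 0.322342) = 4.02226 + 0.00356482 = 4.02582 m along the plane.

h_p = 4.03 m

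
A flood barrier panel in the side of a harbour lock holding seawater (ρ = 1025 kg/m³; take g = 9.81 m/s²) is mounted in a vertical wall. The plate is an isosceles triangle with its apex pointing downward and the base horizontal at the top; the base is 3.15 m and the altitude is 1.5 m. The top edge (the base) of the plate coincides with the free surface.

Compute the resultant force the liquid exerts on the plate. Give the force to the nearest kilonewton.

F ≈ 12 kN

γ = ρg = 1025 × 9.81 / 1000 = 10.05525 kN/m³.
With the apex down, the centroid sits h/3 = 1.5/3 = 0.5 m below the base (the top edge), so the centroid depth is h_c = 0.5 m.
A = ½ × 3.15 × 1.5 = 2.3625 m².
Resultant F = γ·h_c·A = 10.05525 × 0.5 × 2.3625 = 11.8778 kN.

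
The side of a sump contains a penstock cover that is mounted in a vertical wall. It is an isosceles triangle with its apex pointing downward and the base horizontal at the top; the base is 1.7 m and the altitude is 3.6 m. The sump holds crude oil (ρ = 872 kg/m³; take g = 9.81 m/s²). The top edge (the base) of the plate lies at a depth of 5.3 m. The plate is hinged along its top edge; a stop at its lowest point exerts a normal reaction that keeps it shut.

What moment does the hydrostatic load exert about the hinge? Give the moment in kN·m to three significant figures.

M ≈ 223 kN·m

γ = ρg = 872 × 9.81 / 1000 = 8.55432 kN/m³.
With the apex down, the centroid sits h/3 = 3.6/3 = 1.2 m below the base (the top edge), so the centroid depth is h_c = 5.3 + 1.2 = 6.5 m.
A = ½ × 1.7 × 3.6 = 3.06 m².
Resultant F = γ·h_c·A = 8.55432 × 6.5 × 3.06 = 170.145 kN.
I_c = b·h³/36 = 1.7 × 3.6³/36 = 2.2032 m⁴.
Centre of pressure: y_p = y_c + I_c/(y_c·A) = 6.5 + 2.2032/(6.5 × 3.06) = 6.5 + 0.110769 = 6.61077 m along the plane.
The resultant acts 1.2 + 0.110769 = 1.31077 m (along the plate) below the hinge at the top edge, so the moment about the hinge is M = F × 1.31077 = 170.145 × 1.31077 = 223.021 kN·m.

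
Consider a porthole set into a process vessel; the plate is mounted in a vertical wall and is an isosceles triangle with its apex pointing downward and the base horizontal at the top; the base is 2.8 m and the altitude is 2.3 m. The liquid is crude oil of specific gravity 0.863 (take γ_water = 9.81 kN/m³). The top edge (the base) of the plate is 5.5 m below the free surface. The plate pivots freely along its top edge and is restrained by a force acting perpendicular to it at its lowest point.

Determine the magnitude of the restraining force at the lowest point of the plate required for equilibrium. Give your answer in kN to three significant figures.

P ≈ 60.4 kN

γ = 0.863 × 9.81 = 8.46603 kN/m³.
With the apex down, the centroid sits h/3 = 2.3/3 = 0.766667 m below the base (the top edge), so the centroid depth is h_c = 5.5 + 0.766667 = 6.26667 m.
A = ½ × 2.8 × 2.3 = 3.22 m².
Resultant F = γ·h_c·A = 8.46603 × 6.26667 × 3.22 = 170.833 kN.
I_c = b·h³/36 = 2.8 × 2.3³/36 = 0.946322 m⁴.
Centre of pressure: y_p = y_c + I_c/(y_c·A) = 6.26667 + 0.946322/(6.26667 × 3.22) = 6.26667 + 0.0468971 = 6.31357 m along the plane.
The resultant acts 0.766667 + 0.0468971 = 0.813564 m (along the plate) below the hinge at the top edge, so the moment about the hinge is M = F × 0.813564 = 170.833 × 0.813564 = 138.984 kN·m.
A normal force at the bottom, 2.3 m from the hinge, must supply this moment: P = 138.984/2.3 = 60.4278 kN.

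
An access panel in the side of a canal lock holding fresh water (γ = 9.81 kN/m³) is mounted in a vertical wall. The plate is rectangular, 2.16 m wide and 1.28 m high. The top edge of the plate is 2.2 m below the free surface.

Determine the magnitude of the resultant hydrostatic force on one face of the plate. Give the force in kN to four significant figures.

F ≈ 77.03 kN

γ = 9.81 kN/m³.
The centroid lies 1.28/2 = 0.64 m below the top edge, so the centroid depth is h_c = 2.2 + 0.64 = 2.84 m.
A = 2.16 × 1.28 = 2.7648 m².
Resultant F = γ·h_c·A = 9.81 × 2.84 × 2.7648 = 77.0284 kN.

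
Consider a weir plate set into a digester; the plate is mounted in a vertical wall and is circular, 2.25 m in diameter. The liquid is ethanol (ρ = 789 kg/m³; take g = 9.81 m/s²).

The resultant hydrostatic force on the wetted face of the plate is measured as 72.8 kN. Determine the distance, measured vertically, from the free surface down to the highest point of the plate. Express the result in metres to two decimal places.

γ = ρg = 789 × 9.81 / 1000 = 7.74009 kN/m³.
A = π(1.125)² = 3.97608 m².
From F = γ·h_c·A, the centroid depth is h_c = 72.8/(7.74009 × 3.97608) = 2.36554 m.
The centroid is at the centre, 1.125 m below the top of the plate, so the highest point sits at h_top = 2.36554 − 1.125 = 1.24054 m below the surface.

d_top ≈ 1.24 m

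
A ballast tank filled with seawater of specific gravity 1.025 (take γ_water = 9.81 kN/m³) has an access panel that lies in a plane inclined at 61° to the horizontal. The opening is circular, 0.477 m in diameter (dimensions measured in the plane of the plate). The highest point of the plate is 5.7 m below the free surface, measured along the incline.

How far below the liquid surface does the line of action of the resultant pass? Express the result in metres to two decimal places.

h_p = 5.20 m

γ = 1.025 × 9.81 = 10.05525 kN/m³.
Let θ = 61° be the plate's angle to the horizontal; measure y along the incline from where the plane meets the free surface. Vertical depth h = y·sinθ with sinθ = 0.874620.
The centroid is at the centre, 0.2385 m below the top of the plate, so y_c = 5.7 + 0.2385 = 5.9385 m and h_c = 5.9385 × 0.874620 = 5.19393 m.
A = π(0.2385)² = 0.178701 m².
Resultant F = γ·h_c·A = 10.05525 × 5.19393 × 0.178701 = 9.33289 kN.
I_c = πr⁴/4 = π × 0.2385⁴/4 = 0.00254123 m⁴.
Centre of pressure: y_p = y_c + I_c/(y_c·A) = 5.9385 + 0.00254123/(5.9385 × 0.178701) = 5.9385 + 0.00239464 = 5.94089 m along the plane.
Vertically, h_p = y_p·sinθ = 5.94089 × 0.874620 = 5.19602 m.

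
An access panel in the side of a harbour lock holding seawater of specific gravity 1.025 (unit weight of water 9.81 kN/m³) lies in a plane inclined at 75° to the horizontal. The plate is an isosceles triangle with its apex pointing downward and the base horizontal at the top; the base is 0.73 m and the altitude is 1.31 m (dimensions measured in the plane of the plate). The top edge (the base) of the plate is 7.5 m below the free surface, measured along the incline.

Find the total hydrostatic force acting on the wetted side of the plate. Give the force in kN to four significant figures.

F ≈ 36.86 kN

γ = 1.025 × 9.81 = 10.05525 kN/m³.
Let θ = 75° be the plate's angle to the horizontal; measure y along the incline from where the plane meets the free surface. Vertical depth h = y·sinθ with sinθ = 0.965926.
With the apex down, the centroid sits h/3 = 1.31/3 = 0.436667 m below the base (the top edge), so y_c = 7.5 + 0.436667 = 7.93667 m and h_c = 7.93667 × 0.965926 = 7.66624 m.
A = ½ × 0.73 × 1.31 = 0.47815 m².
Resultant F = γ·h_c·A = 10.05525 × 7.66624 × 0.47815 = 36.8587 kN.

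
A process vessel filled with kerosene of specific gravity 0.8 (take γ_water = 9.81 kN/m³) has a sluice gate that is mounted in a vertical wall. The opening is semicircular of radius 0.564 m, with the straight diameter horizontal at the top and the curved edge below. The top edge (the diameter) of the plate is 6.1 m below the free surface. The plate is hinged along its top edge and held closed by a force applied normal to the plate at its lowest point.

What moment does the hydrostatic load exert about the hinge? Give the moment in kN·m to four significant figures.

M ≈ 6.038 kN·m

γ = 0.8 × 9.81 = 7.848 kN/m³.
The centroid of a semicircle lies 4r/(3π) = 0.239369 m from the diameter, here below the top edge, so the centroid depth is h_c = 6.1 + 0.239369 = 6.33937 m.
A = πr²/2 = π × 0.564²/2 = 0.499664 m².
Resultant F = γ·h_c·A = 7.848 × 6.33937 × 0.499664 = 24.859 kN.
I_c = (π/8 − 8/(9π))·r⁴ = 0.109757 × 0.564⁴ = 0.0111058 m⁴.
Centre of pressure: y_p = y_c + I_c/(y_c·A) = 6.33937 + 0.0111058/(6.33937 × 0.499664) = 6.33937 + 0.00350611 = 6.34288 m along the plane.
The resultant acts 0.239369 + 0.00350611 = 0.242875 m (along the plate) below the hinge at the top edge, so the moment about the hinge is M = F × 0.242875 = 24.859 × 0.242875 = 6.03763 kN·m.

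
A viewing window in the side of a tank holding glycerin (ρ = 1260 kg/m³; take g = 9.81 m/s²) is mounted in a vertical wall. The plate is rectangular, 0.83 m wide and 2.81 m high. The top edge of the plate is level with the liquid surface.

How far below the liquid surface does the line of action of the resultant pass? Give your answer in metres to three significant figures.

h_p = 1.87 m

γ = ρg = 1260 × 9.81 / 1000 = 12.3606 kN/m³.
The centroid lies 2.81/2 = 1.405 m below the top edge, so the centroid depth is h_c = 1.405 m.
A = 0.83 × 2.81 = 2.3323 m².
Resultant F = γ·h_c·A = 12.3606 × 1.405 × 2.3323 = 40.5042 kN.
I_c = b·h³/12 = 0.83 × 2.81³/12 = 1.53467 m⁴.
Centre of pressure: y_p = y_c + I_c/(y_c·A) = 1.405 + 1.53467/(1.405 × 2.3323) = 1.405 + 0.468332 = 1.87333 m along the plane.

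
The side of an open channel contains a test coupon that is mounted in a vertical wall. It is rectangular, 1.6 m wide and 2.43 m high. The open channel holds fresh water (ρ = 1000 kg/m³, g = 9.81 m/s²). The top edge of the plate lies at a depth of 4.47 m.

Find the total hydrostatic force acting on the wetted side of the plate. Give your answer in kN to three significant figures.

γ = ρg = 1000 × 9.81 = 9810 N/m³ = 9.81 kN/m³.
The centroid lies 2.43/2 = 1.215 m below the top edge, so the centroid depth is h_c = 4.47 + 1.215 = 5.685 m.
A = 1.6 × 2.43 = 3.888 m².
Resultant F = γ·h_c·A = 9.81 × 5.685 × 3.888 = 216.833 kN.

F ≈ 217 kN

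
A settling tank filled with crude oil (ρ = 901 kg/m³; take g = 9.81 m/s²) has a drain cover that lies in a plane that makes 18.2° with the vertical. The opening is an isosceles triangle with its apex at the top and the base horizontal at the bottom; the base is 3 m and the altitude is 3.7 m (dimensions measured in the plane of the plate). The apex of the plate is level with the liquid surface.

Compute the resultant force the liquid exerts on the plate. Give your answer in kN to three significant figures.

γ = ρg = 901 × 9.81 / 1000 = 8.83881 kN/m³.
The plate makes 18.2° with the vertical, i.e. θ = 90° − 18.2° = 71.8° to the horizontal. Measuring y along the incline from the free-surface line, vertical depth h = y·sinθ with sinθ = 0.949972.
With the apex up, the centroid sits 2h/3 = 2 × 3.7/3 = 2.46667 m below the apex, so y_c = 2.46667 m and h_c = 2.46667 × 0.949972 = 2.34327 m.
A = ½ × 3 × 3.7 = 5.55 m².
Resultant F = γ·h_c·A = 8.83881 × 2.34327 × 5.55 = 114.95 kN.

F ≈ 115 kN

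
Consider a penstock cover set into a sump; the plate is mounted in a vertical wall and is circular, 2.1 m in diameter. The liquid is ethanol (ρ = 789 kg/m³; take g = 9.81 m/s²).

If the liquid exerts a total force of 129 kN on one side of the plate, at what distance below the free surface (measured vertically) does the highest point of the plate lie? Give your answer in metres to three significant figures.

γ = ρg = 789 × 9.81 / 1000 = 7.74009 kN/m³.
A = π(1.05)² = 3.46361 m².
From F = γ·h_c·A, the centroid depth is h_c = 129/(7.74009 × 3.46361) = 4.81188 m.
The centroid is at the centre, 1.05 m below the top of the plate, so the highest point sits at h_top = 4.81188 − 1.05 = 3.76188 m below the surface.

d_top ≈ 3.76 m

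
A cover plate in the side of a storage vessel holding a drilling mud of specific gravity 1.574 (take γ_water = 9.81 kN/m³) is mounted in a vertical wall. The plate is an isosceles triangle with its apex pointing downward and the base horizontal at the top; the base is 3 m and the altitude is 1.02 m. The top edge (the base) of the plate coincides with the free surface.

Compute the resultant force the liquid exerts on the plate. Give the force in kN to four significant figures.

F ≈ 8.032 kN

γ = 1.574 × 9.81 = 15.44094 kN/m³.
With the apex down, the centroid sits h/3 = 1.02/3 = 0.34 m below the base (the top edge), so the centroid depth is h_c = 0.34 m.
A = ½ × 3 × 1.02 = 1.53 m².
Resultant F = γ·h_c·A = 15.44094 × 0.34 × 1.53 = 8.03238 kN.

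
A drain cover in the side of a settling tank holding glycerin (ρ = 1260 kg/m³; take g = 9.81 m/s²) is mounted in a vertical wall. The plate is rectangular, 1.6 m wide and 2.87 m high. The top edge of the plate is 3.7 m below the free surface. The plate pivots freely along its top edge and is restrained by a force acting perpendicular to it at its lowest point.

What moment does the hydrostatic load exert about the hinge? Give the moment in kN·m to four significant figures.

γ = ρg = 1260 × 9.81 / 1000 = 12.3606 kN/m³.
The centroid lies 2.87/2 = 1.435 m below the top edge, so the centroid depth is h_c = 3.7 + 1.435 = 5.135 m.
A = 1.6 × 2.87 = 4.592 m².
Resultant F = γ·h_c·A = 12.3606 × 5.135 × 4.592 = 291.462 kN.
I_c = b·h³/12 = 1.6 × 2.87³/12 = 3.15199 m⁴.
Centre of pressure: y_p = y_c + I_c/(y_c·A) = 5.135 + 3.15199/(5.135 × 4.592) = 5.135 + 0.133673 = 5.26867 m along the plane.
The resultant acts 1.435 + 0.133673 = 1.56867 m (along the plate) below the hinge at the top edge, so the moment about the hinge is M = F × 1.56867 = 291.462 × 1.56867 = 457.208 kN·m.

M ≈ 457.2 kN·m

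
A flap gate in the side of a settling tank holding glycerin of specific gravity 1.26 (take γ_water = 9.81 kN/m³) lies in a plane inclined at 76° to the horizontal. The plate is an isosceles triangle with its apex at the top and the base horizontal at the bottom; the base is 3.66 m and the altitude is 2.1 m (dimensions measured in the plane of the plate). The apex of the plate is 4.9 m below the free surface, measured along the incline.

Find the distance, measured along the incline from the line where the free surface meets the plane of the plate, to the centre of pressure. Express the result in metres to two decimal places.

γ = 1.26 × 9.81 = 12.3606 kN/m³.
Let θ = 76° be the plate's angle to the horizontal; measure y along the incline from where the plane meets the free surface. Vertical depth h = y·sinθ with sinθ = 0.970296.
With the apex up, the centroid sits 2h/3 = 2 × 2.1/3 = 1.4 m below the apex, so y_c = 4.9 + 1.4 = 6.3 m and h_c = 6.3 × 0.970296 = 6.11286 m.
A = ½ × 3.66 × 2.1 = 3.843 m².
Resultant F = γ·h_c·A = 12.3606 × 6.11286 × 3.843 = 290.372 kN.
I_c = b·h³/36 = 3.66 × 2.1³/36 = 0.941535 m⁴.
Centre of pressure: y_p = y_c + I_c/(y_c·A) = 6.3 + 0.941535/(6.3 × 3.843) = 6.3 + 0.0388889 = 6.33889 m along the plane.

y_p = 6.34 m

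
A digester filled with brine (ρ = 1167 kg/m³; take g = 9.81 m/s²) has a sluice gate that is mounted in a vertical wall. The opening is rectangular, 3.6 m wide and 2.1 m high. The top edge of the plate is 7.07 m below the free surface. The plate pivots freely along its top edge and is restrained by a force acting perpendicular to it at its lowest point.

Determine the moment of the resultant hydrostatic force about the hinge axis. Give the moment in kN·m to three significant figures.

M ≈ 770 kN·m

γ = ρg = 1167 × 9.81 / 1000 = 11.44827 kN/m³.
The centroid lies 2.1/2 = 1.05 m below the top edge, so the centroid depth is h_c = 7.07 + 1.05 = 8.12 m.
A = 3.6 × 2.1 = 7.56 m².
Resultant F = γ·h_c·A = 11.44827 × 8.12 × 7.56 = 702.777 kN.
I_c = b·h³/12 = 3.6 × 2.1³/12 = 2.7783 m⁴.
Centre of pressure: y_p = y_c + I_c/(y_c·A) = 8.12 + 2.7783/(8.12 × 7.56) = 8.12 + 0.0452586 = 8.16526 m along the plane.
The resultant acts 1.05 + 0.0452586 = 1.09526 m (along the plate) below the hinge at the top edge, so the moment about the hinge is M = F × 1.09526 = 702.777 × 1.09526 = 769.724 kN·m.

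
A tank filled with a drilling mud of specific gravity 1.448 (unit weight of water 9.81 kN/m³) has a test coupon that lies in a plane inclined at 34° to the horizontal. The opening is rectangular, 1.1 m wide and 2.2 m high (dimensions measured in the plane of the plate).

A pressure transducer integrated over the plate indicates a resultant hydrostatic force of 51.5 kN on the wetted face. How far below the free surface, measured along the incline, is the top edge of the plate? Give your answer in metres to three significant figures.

y_top ≈ 1.58 m

γ = 1.448 × 9.81 = 14.20488 kN/m³.
A = 1.1 × 2.2 = 2.42 m².
From F = γ·h_c·A, the centroid depth is h_c = 51.5/(14.20488 × 2.42) = 1.49815 m.
Let θ = 34° be the plate's angle to the horizontal; measure y along the incline from where the plane meets the free surface. Vertical depth h = y·sinθ with sinθ = 0.559193.
Along the incline, y_c = h_c/sinθ = 1.49815/0.559193 = 2.67913 m.
The centroid lies 2.2/2 = 1.1 m below the top edge, so the top edge sits at y_top = 2.67913 − 1.1 = 1.57913 m along the incline.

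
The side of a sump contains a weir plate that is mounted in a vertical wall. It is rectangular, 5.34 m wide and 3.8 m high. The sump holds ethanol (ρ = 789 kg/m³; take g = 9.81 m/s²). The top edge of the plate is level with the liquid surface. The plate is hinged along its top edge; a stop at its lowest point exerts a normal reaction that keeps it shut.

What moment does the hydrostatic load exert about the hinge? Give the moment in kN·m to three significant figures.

γ = ρg = 789 × 9.81 / 1000 = 7.74009 kN/m³.
The centroid lies 3.8/2 = 1.9 m below the top edge, so the centroid depth is h_c = 1.9 m.
A = 5.34 × 3.8 = 20.292 m².
Resultant F = γ·h_c·A = 7.74009 × 1.9 × 20.292 = 298.418 kN.
I_c = b·h³/12 = 5.34 × 3.8³/12 = 24.418 m⁴.
Centre of pressure: y_p = y_c + I_c/(y_c·A) = 1.9 + 24.418/(1.9 × 20.292) = 1.9 + 0.633332 = 2.53333 m along the plane.
The resultant acts 1.9 + 0.633332 = 2.53333 m (along the plate) below the hinge at the top edge, so the moment about the hinge is M = F × 2.53333 = 298.418 × 2.53333 = 755.991 kN·m.

M ≈ 756 kN·m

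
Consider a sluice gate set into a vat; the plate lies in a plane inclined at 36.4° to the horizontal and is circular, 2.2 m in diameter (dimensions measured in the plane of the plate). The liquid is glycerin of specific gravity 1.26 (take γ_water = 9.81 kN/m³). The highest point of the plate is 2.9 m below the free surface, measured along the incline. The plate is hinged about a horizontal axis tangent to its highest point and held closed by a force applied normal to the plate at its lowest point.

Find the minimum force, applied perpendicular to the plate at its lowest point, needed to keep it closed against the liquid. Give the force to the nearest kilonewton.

P ≈ 60 kN

γ = 1.26 × 9.81 = 12.3606 kN/m³.
Let θ = 36.4° be the plate's angle to the horizontal; measure y along the incline from where the plane meets the free surface. Vertical depth h = y·sinθ with sinθ = 0.593419.
The centroid is at the centre, 1.1 m below the top of the plate, so y_c = 2.9 + 1.1 = 4 m and h_c = 4 × 0.593419 = 2.37368 m.
A = π(1.1)² = 3.80133 m².
Resultant F = γ·h_c·A = 12.3606 × 2.37368 × 3.80133 = 111.531 kN.
I_c = πr⁴/4 = π × 1.1⁴/4 = 1.1499 m⁴.
Centre of pressure: y_p = y_c + I_c/(y_c·A) = 4 + 1.1499/(4 × 3.80133) = 4 + 0.0756248 = 4.07562 m along the plane.
The resultant acts 1.1 + 0.0756248 = 1.17562 m (along the plate) below the hinge at the top edge, so the moment about the hinge is M = F × 1.17562 = 111.531 × 1.17562 = 131.118 kN·m.
A normal force at the bottom, 2.2 m from the hinge, must supply this moment: P = 131.118/2.2 = 59.5991 kN.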